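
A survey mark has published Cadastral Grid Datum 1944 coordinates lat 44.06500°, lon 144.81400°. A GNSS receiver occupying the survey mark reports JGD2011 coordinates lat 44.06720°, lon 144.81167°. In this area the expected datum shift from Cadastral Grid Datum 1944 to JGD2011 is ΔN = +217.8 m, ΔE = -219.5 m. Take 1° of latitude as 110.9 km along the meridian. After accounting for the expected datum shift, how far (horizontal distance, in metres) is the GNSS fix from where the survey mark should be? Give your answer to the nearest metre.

43 m

Observed coordinate differences: Δφ = +0.00220°, Δλ = -0.00233°.
Converting to metres (1° lat = 110900 m, cos φ = 0.718551): observed ΔN = 244.0 m, observed ΔE = -185.7 m.
Subtracting the expected shift leaves a residual of 244.0 − (217.8) = 26.2 m north and -185.7 − (-219.5) = 33.8 m east.
Residual distance = √(26.2² + 33.8²) = 42.8 m.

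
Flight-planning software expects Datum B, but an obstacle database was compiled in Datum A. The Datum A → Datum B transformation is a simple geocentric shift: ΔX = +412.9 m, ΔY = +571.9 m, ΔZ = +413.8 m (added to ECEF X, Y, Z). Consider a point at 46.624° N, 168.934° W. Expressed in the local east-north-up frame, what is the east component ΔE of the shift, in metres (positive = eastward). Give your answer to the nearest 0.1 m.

The local east axis at (φ, λ) is (−sin λ, cos λ, 0), so ΔE = −sin(-168.934°)·412.9 + cos(-168.934°)·571.9 = -482.01 m.

ΔE = -482.0 m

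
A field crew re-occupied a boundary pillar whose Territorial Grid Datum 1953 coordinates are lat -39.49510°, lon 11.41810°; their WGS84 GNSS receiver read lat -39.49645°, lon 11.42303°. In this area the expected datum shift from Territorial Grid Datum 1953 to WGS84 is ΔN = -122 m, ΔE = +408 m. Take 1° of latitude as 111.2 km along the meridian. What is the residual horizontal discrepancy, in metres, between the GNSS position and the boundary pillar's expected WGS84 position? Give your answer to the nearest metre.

Observed coordinate differences: Δφ = -0.00135°, Δλ = +0.00493°.
Converting to metres (1° lat = 111200 m, cos φ = 0.771679): observed ΔN = -150.1 m, observed ΔE = 423.0 m.
Subtracting the expected shift leaves a residual of -150.1 − (-122) = -28.1 m north and 423.0 − (408) = 15.0 m east.
Residual distance = √((-28.1)² + 15.0²) = 31.9 m.

32 m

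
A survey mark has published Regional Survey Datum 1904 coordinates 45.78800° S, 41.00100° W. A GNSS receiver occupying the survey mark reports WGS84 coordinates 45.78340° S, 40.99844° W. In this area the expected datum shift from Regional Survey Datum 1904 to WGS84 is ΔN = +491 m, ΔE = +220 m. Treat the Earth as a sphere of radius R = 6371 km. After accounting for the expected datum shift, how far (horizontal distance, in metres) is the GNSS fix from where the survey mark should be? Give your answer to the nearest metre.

30 m

Observed coordinate differences: Δφ = +0.00460°, Δλ = +0.00256°.
Converting to metres (1° lat = 111195 m, cos φ = 0.697315): observed ΔN = 511.5 m, observed ΔE = 198.5 m.
Subtracting the expected shift leaves a residual of 511.5 − (491) = 20.5 m north and 198.5 − (220) = -21.5 m east.
Residual distance = √(20.5² + (-21.5)²) = 29.7 m.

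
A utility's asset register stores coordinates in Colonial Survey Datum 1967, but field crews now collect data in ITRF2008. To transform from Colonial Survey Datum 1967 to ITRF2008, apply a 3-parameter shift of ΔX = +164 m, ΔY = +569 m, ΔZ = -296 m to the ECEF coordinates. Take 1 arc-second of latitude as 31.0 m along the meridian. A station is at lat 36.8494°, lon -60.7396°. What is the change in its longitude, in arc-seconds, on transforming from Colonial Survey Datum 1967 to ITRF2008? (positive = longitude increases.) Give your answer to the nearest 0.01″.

sin φ = 0.599714, cos φ = 0.800215, sin λ = -0.872407, cos λ = 0.488780.
East component: ΔE = −sin λ·ΔX + cos λ·ΔY = −(-0.872407)(164) + (0.488780)(569) = 421.19 m.
1° of latitude spans 3600 × 31.00 = 111600 m; at latitude φ, 1° of longitude spans that × cos φ = 89303.9 m, so Δλ = 421.19 / 89303.9 × 3600 = 16.979″.

Δλ = 16.98″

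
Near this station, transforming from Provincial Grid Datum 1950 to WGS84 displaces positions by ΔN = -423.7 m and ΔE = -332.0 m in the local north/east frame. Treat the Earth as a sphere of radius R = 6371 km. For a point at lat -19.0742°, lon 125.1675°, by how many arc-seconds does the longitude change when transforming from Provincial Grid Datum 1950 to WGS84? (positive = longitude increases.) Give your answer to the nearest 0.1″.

At latitude -19.0742°, cos φ = 0.945096.
One radian of longitude at latitude φ spans R cos φ, so Δλ = ΔE / (R cos φ) = -332.0 / (6371000 × 0.945096) = -5.5138e-05 rad = -11.373″.

Δλ = -11.4″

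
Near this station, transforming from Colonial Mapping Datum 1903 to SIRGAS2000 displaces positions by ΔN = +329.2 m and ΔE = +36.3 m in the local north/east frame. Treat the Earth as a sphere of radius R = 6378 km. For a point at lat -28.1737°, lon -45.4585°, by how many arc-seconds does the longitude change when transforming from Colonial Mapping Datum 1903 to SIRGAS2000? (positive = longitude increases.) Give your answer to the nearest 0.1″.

At latitude -28.1737°, cos φ = 0.881520.
One radian of longitude at latitude φ spans R cos φ, so Δλ = ΔE / (R cos φ) = 36.3 / (6378000 × 0.881520) = 6.4564e-06 rad = 1.332″.

Δλ = 1.3″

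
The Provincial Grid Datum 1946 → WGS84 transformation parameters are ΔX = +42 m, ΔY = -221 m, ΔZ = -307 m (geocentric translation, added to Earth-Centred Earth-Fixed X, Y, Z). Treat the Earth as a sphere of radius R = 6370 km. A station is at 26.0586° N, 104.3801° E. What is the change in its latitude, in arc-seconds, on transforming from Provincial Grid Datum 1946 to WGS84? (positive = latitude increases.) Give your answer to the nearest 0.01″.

Δφ = -5.74″

sin φ = 0.439290, cos φ = 0.898345, sin λ = 0.968669, cos λ = -0.248353.
North component: ΔN = −sin φ cos λ·ΔX − sin φ sin λ·ΔY + cos φ·ΔZ = −(0.439290)(-0.248353)(42) − (0.439290)(0.968669)(-221) + (0.898345)(-307) = -177.17 m.
1° of latitude spans πR/180 = 111177 m, so Δφ = -177.17 / 111177 × 3600 = -5.737″.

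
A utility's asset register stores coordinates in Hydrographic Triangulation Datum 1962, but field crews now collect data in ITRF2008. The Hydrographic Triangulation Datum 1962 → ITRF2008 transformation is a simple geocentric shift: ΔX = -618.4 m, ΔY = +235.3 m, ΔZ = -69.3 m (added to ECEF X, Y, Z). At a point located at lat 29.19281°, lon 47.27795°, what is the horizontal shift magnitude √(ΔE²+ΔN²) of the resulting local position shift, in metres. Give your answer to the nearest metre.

The local east axis at (φ, λ) is (−sin λ, cos λ, 0), so ΔE = −sin(47.27795°)·(-618.4) + cos(47.27795°)·235.3 = 613.95 m.
The local north axis is (−sin φ cos λ, −sin φ sin λ, cos φ), giving ΔN = 204.635 − 84.314 − 60.498 = 59.82 m.
Horizontal magnitude = √(ΔE² + ΔN²) = √(613.95² + 59.82²) = 616.85 m.

617 m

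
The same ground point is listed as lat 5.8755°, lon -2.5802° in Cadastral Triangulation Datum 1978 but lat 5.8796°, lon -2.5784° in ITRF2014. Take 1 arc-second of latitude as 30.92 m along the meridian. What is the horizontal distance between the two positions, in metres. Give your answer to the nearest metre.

498 m

Δφ = 5.8796° − 5.8755° = +0.0041°; Δλ = -2.5784° − -2.5802° = +0.0018°.
1° of latitude = 3600 × 30.92 = 111312 m.
ΔN = Δφ × 111312 = 456.4 m; ΔE = Δλ × 111312 × cos(5.8755°) = +0.0018 × 111312 × 0.994747 = 199.3 m.
Distance = √(ΔE² + ΔN²) = √(199.3² + 456.4²) = 498.0 m.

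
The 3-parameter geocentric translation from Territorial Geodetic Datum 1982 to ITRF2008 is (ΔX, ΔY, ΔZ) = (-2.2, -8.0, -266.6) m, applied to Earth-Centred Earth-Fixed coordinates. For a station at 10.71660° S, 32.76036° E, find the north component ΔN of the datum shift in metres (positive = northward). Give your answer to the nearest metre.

At φ = -10.71660°, λ = 32.76036°: sin φ = -0.185951, cos φ = 0.982559, sin λ = 0.541127, cos λ = 0.840941.
ΔN = −sin φ cos λ·ΔX − sin φ sin λ·ΔY + cos φ·ΔZ = −(-0.185951)(0.840941)(-2.2) − (-0.185951)(0.541127)(-8.0) + (0.982559)(-266.6) = -263.10 m.

ΔN = -263 m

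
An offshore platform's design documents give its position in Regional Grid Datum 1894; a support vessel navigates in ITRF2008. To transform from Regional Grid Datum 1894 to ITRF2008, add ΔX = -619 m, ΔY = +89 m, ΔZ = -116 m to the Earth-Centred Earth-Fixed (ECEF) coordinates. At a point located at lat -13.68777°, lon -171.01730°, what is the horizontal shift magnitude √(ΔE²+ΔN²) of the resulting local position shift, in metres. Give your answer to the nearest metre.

At φ = -13.68777°, λ = -171.01730°: sin φ = -0.236631, cos φ = 0.971600, sin λ = -0.156136, cos λ = -0.987736.
ΔE = −sin λ·ΔX + cos λ·ΔY = −(-0.156136)·(-619) + (-0.987736)·(89) = -184.56 m.
ΔN = −sin φ cos λ·ΔX − sin φ sin λ·ΔY + cos φ·ΔZ = −(-0.236631)(-0.987736)(-619) − (-0.236631)(-0.156136)(89) + (0.971600)(-116) = 28.68 m.
Horizontal magnitude = √(ΔE² + ΔN²) = √((-184.56)² + 28.68²) = 186.77 m.

187 m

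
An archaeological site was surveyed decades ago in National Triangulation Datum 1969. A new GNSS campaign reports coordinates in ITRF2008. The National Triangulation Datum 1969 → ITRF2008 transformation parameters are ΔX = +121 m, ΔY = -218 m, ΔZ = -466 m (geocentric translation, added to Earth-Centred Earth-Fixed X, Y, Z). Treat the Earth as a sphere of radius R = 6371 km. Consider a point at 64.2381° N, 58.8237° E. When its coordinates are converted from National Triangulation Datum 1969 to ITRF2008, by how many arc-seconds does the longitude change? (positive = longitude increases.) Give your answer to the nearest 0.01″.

Δλ = -16.12″

sin φ = 0.900608, cos φ = 0.434632, sin λ = 0.855578, cos λ = 0.517673.
East component: ΔE = −sin λ·ΔX + cos λ·ΔY = −(0.855578)(121) + (0.517673)(-218) = -216.38 m.
1° of latitude spans πR/180 = 111195 m; at latitude φ, 1° of longitude spans that × cos φ = 48328.9 m, so Δλ = -216.38 / 48328.9 × 3600 = -16.118″.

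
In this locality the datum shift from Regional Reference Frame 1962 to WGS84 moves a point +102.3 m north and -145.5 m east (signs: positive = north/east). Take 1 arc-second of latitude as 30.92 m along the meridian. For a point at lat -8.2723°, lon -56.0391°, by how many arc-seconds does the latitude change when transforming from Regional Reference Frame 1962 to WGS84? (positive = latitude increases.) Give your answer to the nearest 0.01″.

Δφ = 3.31″

1″ of latitude = 30.92 m, so Δφ = 102.3 / 30.92 = 3.309″.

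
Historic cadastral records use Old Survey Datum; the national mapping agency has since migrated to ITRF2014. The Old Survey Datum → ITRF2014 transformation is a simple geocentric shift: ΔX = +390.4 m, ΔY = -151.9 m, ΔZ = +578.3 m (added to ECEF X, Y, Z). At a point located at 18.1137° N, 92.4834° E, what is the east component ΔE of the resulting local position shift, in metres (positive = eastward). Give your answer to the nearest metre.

ΔE = -383 m

At φ = 18.1137°, λ = 92.4834°: sin φ = 0.310904, cos φ = 0.950441, sin λ = 0.999061, cos λ = -0.043330.
ΔE = −sin λ·ΔX + cos λ·ΔY = −(0.999061)·(390.4) + (-0.043330)·(-151.9) = -383.45 m.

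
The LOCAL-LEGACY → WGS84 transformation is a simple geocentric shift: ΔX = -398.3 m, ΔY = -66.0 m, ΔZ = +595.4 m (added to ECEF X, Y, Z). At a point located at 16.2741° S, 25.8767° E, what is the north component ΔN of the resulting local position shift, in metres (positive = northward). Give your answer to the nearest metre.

At φ = -16.2741°, λ = 25.8767°: sin φ = -0.280233, cos φ = 0.959932, sin λ = 0.436436, cos λ = 0.899735.
ΔN = −sin φ cos λ·ΔX − sin φ sin λ·ΔY + cos φ·ΔZ = −(-0.280233)(0.899735)(-398.3) − (-0.280233)(0.436436)(-66.0) + (0.959932)(595.4) = 463.05 m.

ΔN = 463 m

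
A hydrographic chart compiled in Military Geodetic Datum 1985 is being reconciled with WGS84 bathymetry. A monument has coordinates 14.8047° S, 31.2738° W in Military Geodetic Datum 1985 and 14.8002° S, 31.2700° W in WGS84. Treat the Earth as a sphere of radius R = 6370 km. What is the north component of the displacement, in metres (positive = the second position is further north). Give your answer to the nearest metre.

Δφ = -14.8002° − -14.8047° = +0.0045°; Δλ = -31.2700° − -31.2738° = +0.0038°.
1° along a meridian = πR/180 = 111177 m.
ΔN = Δφ × 111177 = 500.3 m; ΔE = Δλ × 111177 × cos(-14.8047°) = +0.0038 × 111177 × 0.966802 = 408.4 m.

ΔN = 500 m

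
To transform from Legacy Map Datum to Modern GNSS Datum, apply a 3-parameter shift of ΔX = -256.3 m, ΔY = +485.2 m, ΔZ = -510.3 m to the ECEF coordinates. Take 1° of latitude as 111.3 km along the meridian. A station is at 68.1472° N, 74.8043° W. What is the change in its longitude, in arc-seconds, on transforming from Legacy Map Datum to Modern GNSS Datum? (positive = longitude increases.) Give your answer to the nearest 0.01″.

sin φ = 0.928143, cos φ = 0.372223, sin λ = -0.965036, cos λ = 0.262117.
East component: ΔE = −sin λ·ΔX + cos λ·ΔY = −(-0.965036)(-256.3) + (0.262117)(485.2) = -120.16 m.
1° of latitude spans 111300 m; at latitude φ, 1° of longitude spans that × cos φ = 41428.5 m, so Δλ = -120.16 / 41428.5 × 3600 = -10.441″.

Δλ = -10.44″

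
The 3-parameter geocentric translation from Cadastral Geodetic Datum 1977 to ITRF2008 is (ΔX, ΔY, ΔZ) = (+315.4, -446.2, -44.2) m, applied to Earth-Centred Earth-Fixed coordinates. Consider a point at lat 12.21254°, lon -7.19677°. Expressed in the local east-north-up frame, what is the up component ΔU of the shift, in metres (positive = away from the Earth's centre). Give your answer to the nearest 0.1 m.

ΔU = 351.1 m

At φ = 12.21254°, λ = -7.19677°: sin φ = 0.211539, cos φ = 0.977370, sin λ = -0.125277, cos λ = 0.992122.
ΔU = cos φ cos λ·ΔX + cos φ sin λ·ΔY + sin φ·ΔZ = (0.977370)(0.992122)(315.4) + (0.977370)(-0.125277)(-446.2) + (0.211539)(-44.2) = 351.12 m.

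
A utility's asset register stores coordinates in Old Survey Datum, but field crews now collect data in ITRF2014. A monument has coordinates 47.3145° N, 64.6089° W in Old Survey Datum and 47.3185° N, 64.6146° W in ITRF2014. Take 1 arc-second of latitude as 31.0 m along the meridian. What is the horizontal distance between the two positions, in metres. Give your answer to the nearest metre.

Δφ = 47.3185° − 47.3145° = +0.0040°; Δλ = -64.6146° − -64.6089° = -0.0057°.
1° of latitude = 3600 × 31.00 = 111600 m.
ΔN = Δφ × 111600 = 446.4 m; ΔE = Δλ × 111600 × cos(47.3145°) = -0.0057 × 111600 × 0.677974 = -431.3 m.
Distance = √(ΔE² + ΔN²) = √((-431.3)² + 446.4²) = 620.7 m.

621 m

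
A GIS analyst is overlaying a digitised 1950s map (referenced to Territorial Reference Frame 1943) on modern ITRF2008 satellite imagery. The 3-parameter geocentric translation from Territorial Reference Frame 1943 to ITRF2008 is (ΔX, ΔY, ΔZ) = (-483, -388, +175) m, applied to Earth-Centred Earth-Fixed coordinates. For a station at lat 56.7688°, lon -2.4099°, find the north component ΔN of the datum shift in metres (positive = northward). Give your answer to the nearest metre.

At φ = 56.7688°, λ = -2.4099°: sin φ = 0.836466, cos φ = 0.548019, sin λ = -0.042048, cos λ = 0.999116.
ΔN = −sin φ cos λ·ΔX − sin φ sin λ·ΔY + cos φ·ΔZ = −(0.836466)(0.999116)(-483) − (0.836466)(-0.042048)(-388) + (0.548019)(175) = 485.91 m.

ΔN = 486 m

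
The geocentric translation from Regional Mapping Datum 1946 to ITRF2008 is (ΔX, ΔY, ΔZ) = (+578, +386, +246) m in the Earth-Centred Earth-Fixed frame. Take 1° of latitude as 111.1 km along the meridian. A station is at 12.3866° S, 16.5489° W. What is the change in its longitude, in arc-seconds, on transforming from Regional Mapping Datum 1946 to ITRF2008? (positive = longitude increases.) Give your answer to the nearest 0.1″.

Δλ = 17.7″

sin φ = -0.214507, cos φ = 0.976722, sin λ = -0.284834, cos λ = 0.958577.
East component: ΔE = −sin λ·ΔX + cos λ·ΔY = −(-0.284834)(578) + (0.958577)(386) = 534.64 m.
1° of latitude spans 111100 m; at latitude φ, 1° of longitude spans that × cos φ = 108513.9 m, so Δλ = 534.64 / 108513.9 × 3600 = 17.737″.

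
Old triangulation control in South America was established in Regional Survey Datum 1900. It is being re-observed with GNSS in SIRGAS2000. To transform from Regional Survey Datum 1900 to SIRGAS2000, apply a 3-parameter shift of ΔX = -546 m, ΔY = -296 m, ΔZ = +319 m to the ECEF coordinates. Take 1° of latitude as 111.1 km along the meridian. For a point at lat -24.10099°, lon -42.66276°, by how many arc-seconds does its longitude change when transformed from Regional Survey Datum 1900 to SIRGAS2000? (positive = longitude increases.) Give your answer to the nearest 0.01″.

sin φ = -0.408346, cos φ = 0.912827, sin λ = -0.677682, cos λ = 0.735355.
East component: ΔE = −sin λ·ΔX + cos λ·ΔY = −(-0.677682)(-546) + (0.735355)(-296) = -587.68 m.
1° of latitude spans 111100 m; at latitude φ, 1° of longitude spans that × cos φ = 101415.1 m, so Δλ = -587.68 / 101415.1 × 3600 = -20.861″.

Δλ = -20.86″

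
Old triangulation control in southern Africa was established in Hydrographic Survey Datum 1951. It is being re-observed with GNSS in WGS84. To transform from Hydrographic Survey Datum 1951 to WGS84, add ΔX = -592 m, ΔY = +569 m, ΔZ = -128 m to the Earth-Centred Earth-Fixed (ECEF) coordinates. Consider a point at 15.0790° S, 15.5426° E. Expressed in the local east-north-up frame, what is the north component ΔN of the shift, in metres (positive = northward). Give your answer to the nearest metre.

The local north axis is (−sin φ cos λ, −sin φ sin λ, cos φ), giving ΔN = -148.377 + 39.664 − 123.593 = -232.31 m.

ΔN = -232 m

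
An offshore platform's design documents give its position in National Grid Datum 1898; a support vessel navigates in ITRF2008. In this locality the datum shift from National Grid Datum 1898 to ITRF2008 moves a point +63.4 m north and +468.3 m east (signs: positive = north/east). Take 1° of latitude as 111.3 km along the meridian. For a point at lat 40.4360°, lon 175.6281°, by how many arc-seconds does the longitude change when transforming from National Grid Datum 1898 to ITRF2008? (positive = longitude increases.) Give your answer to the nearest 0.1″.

At latitude 40.4360°, cos φ = 0.761131.
1° of longitude at this latitude = 111.3 × cos φ = 84.71 km, so Δλ = 468.3 / 84713.9 = 0.0055280° = 19.901″.

Δλ = 19.9″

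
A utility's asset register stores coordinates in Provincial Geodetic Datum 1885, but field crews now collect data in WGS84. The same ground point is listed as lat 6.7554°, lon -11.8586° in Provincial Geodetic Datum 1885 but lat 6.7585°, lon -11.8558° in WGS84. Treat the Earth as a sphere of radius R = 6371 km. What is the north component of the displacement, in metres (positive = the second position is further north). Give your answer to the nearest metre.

ΔN = 345 m

Δφ = 6.7585° − 6.7554° = +0.0031°; Δλ = -11.8558° − -11.8586° = +0.0028°.
1° along a meridian = πR/180 = 111195 m.
ΔN = Δφ × 111195 = 344.7 m; ΔE = Δλ × 111195 × cos(6.7554°) = +0.0028 × 111195 × 0.993057 = 309.2 m.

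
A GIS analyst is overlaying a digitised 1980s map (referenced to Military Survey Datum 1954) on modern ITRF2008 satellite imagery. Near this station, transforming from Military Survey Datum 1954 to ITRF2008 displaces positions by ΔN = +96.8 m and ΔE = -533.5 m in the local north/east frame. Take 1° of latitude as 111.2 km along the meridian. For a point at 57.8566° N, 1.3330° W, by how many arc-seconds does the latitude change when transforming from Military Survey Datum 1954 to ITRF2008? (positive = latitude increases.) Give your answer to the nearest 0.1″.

1° of latitude = 111.2 km, so Δφ = 96.8 / 111200 = 0.0008705° = 3.134″.

Δφ = 3.1″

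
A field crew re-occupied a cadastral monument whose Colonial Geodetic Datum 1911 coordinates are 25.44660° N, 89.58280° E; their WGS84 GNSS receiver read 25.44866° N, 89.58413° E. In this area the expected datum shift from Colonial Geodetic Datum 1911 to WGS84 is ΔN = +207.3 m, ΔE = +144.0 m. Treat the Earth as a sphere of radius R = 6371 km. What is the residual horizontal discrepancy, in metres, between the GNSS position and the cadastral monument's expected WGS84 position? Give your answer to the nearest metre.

24 m

Observed coordinate differences: Δφ = +0.00206°, Δλ = +0.00133°.
Converting to metres (1° lat = 111195 m, cos φ = 0.902986): observed ΔN = 229.1 m, observed ΔE = 133.5 m.
Subtracting the expected shift leaves a residual of 229.1 − (207.3) = 21.8 m north and 133.5 − (144.0) = -10.5 m east.
Residual distance = √(21.8² + (-10.5)²) = 24.1 m.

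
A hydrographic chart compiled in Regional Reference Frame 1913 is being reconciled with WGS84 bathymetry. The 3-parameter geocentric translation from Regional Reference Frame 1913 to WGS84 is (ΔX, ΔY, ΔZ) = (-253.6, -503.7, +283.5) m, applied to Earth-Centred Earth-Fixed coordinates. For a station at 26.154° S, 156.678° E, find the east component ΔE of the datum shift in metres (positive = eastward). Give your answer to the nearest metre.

At φ = -26.154°, λ = 156.678°: sin φ = -0.440785, cos φ = 0.897613, sin λ = 0.395898, cos λ = -0.918294.
ΔE = −sin λ·ΔX + cos λ·ΔY = −(0.395898)·(-253.6) + (-0.918294)·(-503.7) = 562.94 m.

ΔE = 563 m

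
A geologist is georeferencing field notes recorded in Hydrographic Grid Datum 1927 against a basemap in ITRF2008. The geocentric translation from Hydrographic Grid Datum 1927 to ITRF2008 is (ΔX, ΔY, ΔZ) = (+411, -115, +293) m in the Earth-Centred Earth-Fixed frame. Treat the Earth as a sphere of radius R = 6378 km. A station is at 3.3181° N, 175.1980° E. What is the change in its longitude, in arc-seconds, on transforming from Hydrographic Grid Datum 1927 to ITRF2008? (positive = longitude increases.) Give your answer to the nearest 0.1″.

sin φ = 0.057879, cos φ = 0.998324, sin λ = 0.083713, cos λ = -0.996490.
East component: ΔE = −sin λ·ΔX + cos λ·ΔY = −(0.083713)(411) + (-0.996490)(-115) = 80.19 m.
1° of latitude spans πR/180 = 111317 m; at latitude φ, 1° of longitude spans that × cos φ = 111130.5 m, so Δλ = 80.19 / 111130.5 × 3600 = 2.598″.

Δλ = 2.6″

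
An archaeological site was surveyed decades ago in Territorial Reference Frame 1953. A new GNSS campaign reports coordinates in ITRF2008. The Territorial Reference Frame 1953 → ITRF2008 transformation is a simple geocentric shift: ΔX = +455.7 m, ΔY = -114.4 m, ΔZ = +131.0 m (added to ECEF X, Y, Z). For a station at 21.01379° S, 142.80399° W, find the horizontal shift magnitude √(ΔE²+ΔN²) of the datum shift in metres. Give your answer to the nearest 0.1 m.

The local east axis at (φ, λ) is (−sin λ, cos λ, 0), so ΔE = −sin(-142.80399°)·455.7 + cos(-142.80399°)·(-114.4) = 366.62 m.
The local north axis is (−sin φ cos λ, −sin φ sin λ, cos φ), giving ΔN = -130.168 + 24.800 + 122.288 = 16.92 m.
Horizontal magnitude = √(ΔE² + ΔN²) = √(366.62² + 16.92²) = 367.01 m.

367.0 m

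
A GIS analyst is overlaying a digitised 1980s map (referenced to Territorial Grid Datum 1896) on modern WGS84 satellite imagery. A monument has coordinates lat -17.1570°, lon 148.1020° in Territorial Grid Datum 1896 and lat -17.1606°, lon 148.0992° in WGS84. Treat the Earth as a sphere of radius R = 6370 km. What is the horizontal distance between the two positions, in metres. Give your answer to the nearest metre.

Δφ = -17.1606° − -17.1570° = -0.0036°; Δλ = 148.0992° − 148.1020° = -0.0028°.
1° along a meridian = πR/180 = 111177 m.
ΔN = Δφ × 111177 = -400.2 m; ΔE = Δλ × 111177 × cos(-17.1570°) = -0.0028 × 111177 × 0.955500 = -297.4 m.
Distance = √(ΔE² + ΔN²) = √((-297.4)² + (-400.2)²) = 498.7 m.

499 m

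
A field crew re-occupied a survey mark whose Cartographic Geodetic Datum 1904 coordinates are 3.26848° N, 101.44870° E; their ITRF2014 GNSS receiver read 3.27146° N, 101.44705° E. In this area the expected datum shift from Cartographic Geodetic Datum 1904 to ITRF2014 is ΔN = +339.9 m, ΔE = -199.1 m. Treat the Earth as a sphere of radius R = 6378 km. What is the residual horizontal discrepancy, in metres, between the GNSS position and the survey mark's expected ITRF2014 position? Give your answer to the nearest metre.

18 m

Observed coordinate differences: Δφ = +0.00298°, Δλ = -0.00165°.
Converting to metres (1° lat = 111317 m, cos φ = 0.998373): observed ΔN = 331.7 m, observed ΔE = -183.4 m.
Subtracting the expected shift leaves a residual of 331.7 − (339.9) = -8.2 m north and -183.4 − (-199.1) = 15.7 m east.
Residual distance = √((-8.2)² + 15.7²) = 17.7 m.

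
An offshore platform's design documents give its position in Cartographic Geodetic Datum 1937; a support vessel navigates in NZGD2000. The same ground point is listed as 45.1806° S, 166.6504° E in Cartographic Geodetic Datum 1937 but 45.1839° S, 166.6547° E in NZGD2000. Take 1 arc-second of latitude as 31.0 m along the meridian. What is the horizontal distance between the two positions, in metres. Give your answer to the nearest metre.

Δφ = -45.1839° − -45.1806° = -0.0033°; Δλ = 166.6547° − 166.6504° = +0.0043°.
1° of latitude = 3600 × 31.00 = 111600 m.
ΔN = Δφ × 111600 = -368.3 m; ΔE = Δλ × 111600 × cos(-45.1806°) = +0.0043 × 111600 × 0.704874 = 338.3 m.
Distance = √(ΔE² + ΔN²) = √(338.3² + (-368.3)²) = 500.0 m.

500 m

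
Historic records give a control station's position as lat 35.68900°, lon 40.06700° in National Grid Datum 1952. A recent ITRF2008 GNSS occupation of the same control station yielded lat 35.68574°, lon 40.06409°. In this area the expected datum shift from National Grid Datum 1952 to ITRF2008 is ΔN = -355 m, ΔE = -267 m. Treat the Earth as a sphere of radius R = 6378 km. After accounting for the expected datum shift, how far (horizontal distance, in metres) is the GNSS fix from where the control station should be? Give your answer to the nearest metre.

Observed coordinate differences: Δφ = -0.00326°, Δλ = -0.00291°.
Converting to metres (1° lat = 111317 m, cos φ = 0.812196): observed ΔN = -362.9 m, observed ΔE = -263.1 m.
Subtracting the expected shift leaves a residual of -362.9 − (-355) = -7.9 m north and -263.1 − (-267) = 3.9 m east.
Residual distance = √((-7.9)² + 3.9²) = 8.8 m.

9 m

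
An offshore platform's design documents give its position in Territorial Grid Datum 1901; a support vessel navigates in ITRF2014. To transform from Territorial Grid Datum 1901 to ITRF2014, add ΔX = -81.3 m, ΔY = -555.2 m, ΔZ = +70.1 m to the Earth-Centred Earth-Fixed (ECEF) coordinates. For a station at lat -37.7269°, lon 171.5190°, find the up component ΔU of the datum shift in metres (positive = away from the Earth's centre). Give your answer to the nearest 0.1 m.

ΔU = -44.1 m

The local up (radial) axis is (cos φ cos λ, cos φ sin λ, sin φ), giving ΔU = 63.600 − 64.763 − 42.894 = -44.06 m.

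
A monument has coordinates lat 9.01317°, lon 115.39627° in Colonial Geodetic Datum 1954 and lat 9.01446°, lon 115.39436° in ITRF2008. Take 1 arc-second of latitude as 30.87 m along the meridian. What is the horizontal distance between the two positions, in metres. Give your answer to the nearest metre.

Δφ = 9.01446° − 9.01317° = +0.00129°; Δλ = 115.39436° − 115.39627° = -0.00191°.
1° of latitude = 3600 × 30.87 = 111132 m.
ΔN = Δφ × 111132 = 143.4 m; ΔE = Δλ × 111132 × cos(9.01317°) = -0.00191 × 111132 × 0.987652 = -209.6 m.
Distance = √(ΔE² + ΔN²) = √((-209.6)² + 143.4²) = 254.0 m.

254 m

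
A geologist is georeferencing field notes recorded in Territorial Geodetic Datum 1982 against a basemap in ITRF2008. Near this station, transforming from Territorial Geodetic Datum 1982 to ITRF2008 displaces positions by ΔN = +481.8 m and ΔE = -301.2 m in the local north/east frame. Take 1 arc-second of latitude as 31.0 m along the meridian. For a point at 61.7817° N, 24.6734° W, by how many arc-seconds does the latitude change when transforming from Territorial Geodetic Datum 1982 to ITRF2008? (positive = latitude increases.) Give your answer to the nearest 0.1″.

Δφ = 15.5″

1″ of latitude = 31.00 m, so Δφ = 481.8 / 31.00 = 15.542″.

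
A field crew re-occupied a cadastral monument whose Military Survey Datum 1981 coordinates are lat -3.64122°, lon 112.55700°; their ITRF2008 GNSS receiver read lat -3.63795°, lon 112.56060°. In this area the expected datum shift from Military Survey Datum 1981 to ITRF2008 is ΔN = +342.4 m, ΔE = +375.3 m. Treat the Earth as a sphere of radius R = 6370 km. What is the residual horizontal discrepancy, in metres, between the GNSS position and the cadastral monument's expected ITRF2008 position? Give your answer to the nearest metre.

Observed coordinate differences: Δφ = +0.00327°, Δλ = +0.00360°.
Converting to metres (1° lat = 111177 m, cos φ = 0.997981): observed ΔN = 363.6 m, observed ΔE = 399.4 m.
Subtracting the expected shift leaves a residual of 363.6 − (342.4) = 21.2 m north and 399.4 − (375.3) = 24.1 m east.
Residual distance = √(21.2² + 24.1²) = 32.1 m.

32 m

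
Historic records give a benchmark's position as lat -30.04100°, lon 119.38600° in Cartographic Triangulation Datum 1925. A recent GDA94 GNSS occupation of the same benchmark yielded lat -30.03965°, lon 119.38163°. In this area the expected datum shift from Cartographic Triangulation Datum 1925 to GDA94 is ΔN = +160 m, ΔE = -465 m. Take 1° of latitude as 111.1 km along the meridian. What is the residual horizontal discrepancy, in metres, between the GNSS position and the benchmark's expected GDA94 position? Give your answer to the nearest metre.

46 m

Observed coordinate differences: Δφ = +0.00135°, Δλ = -0.00437°.
Converting to metres (1° lat = 111100 m, cos φ = 0.865667): observed ΔN = 150.0 m, observed ΔE = -420.3 m.
Subtracting the expected shift leaves a residual of 150.0 − (160) = -10.0 m north and -420.3 − (-465) = 44.7 m east.
Residual distance = √((-10.0)² + 44.7²) = 45.8 m.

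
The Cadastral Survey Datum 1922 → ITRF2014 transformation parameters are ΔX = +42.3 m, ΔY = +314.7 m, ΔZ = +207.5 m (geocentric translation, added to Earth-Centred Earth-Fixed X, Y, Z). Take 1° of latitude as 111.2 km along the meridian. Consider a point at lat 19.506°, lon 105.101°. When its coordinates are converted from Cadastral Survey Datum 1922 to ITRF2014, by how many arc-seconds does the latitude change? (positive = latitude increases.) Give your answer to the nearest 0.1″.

sin φ = 0.333906, cos φ = 0.942607, sin λ = 0.965468, cos λ = -0.260521.
North component: ΔN = −sin φ cos λ·ΔX − sin φ sin λ·ΔY + cos φ·ΔZ = −(0.333906)(-0.260521)(42.3) − (0.333906)(0.965468)(314.7) + (0.942607)(207.5) = 97.82 m.
1° of latitude spans 111200 m, so Δφ = 97.82 / 111200 × 3600 = 3.167″.

Δφ = 3.2″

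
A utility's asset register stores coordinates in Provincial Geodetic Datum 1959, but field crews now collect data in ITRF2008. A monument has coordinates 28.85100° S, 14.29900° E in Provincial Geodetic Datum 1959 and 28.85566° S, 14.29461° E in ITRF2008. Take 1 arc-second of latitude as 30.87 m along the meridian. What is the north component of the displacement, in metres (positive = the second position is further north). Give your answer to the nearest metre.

ΔN = -518 m

Δφ = -28.85566° − -28.85100° = -0.00466°; Δλ = 14.29461° − 14.29900° = -0.00439°.
1° of latitude = 3600 × 30.87 = 111132 m.
ΔN = Δφ × 111132 = -517.9 m; ΔE = Δλ × 111132 × cos(-28.85100°) = -0.00439 × 111132 × 0.875878 = -427.3 m.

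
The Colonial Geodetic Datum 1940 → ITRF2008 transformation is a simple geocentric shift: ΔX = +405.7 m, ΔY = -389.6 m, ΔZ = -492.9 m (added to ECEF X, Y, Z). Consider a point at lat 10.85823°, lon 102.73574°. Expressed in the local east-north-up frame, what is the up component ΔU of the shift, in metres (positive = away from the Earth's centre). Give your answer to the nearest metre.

The local up (radial) axis is (cos φ cos λ, cos φ sin λ, sin φ), giving ΔU = -87.837 − 373.211 − 92.852 = -553.90 m.

ΔU = -554 m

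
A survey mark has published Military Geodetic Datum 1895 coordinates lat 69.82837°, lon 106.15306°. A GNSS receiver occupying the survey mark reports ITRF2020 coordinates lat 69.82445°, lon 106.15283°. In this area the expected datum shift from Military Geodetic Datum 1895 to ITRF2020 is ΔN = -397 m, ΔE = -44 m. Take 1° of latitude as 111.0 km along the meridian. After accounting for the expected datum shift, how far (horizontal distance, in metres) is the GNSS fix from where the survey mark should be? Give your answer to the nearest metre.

52 m

Observed coordinate differences: Δφ = -0.00392°, Δλ = -0.00023°.
Converting to metres (1° lat = 111000 m, cos φ = 0.344833): observed ΔN = -435.1 m, observed ΔE = -8.8 m.
Subtracting the expected shift leaves a residual of -435.1 − (-397) = -38.1 m north and -8.8 − (-44) = 35.2 m east.
Residual distance = √((-38.1)² + 35.2²) = 51.9 m.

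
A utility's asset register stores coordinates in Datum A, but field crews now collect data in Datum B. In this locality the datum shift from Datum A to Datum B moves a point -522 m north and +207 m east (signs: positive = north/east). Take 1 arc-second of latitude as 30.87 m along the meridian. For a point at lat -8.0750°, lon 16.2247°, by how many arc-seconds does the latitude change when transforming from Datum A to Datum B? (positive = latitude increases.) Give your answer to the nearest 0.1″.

Δφ = -16.9″

1″ of latitude = 30.87 m, so Δφ = -522.0 / 30.87 = -16.910″.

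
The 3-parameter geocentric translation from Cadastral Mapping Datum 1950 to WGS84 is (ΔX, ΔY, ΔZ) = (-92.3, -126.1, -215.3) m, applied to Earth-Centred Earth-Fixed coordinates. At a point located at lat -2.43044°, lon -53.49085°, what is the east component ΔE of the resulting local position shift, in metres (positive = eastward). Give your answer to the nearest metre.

ΔE = -149 m

The local east axis at (φ, λ) is (−sin λ, cos λ, 0), so ΔE = −sin(-53.49085°)·(-92.3) + cos(-53.49085°)·(-126.1) = -149.21 m.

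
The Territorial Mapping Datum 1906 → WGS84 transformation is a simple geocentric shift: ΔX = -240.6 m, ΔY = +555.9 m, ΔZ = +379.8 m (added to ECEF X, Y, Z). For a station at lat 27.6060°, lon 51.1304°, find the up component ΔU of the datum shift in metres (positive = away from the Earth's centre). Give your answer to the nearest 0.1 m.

ΔU = 425.7 m

At φ = 27.6060°, λ = 51.1304°: sin φ = 0.463389, cos φ = 0.886155, sin λ = 0.778576, cos λ = 0.627550.
ΔU = cos φ cos λ·ΔX + cos φ sin λ·ΔY + sin φ·ΔZ = (0.886155)(0.627550)(-240.6) + (0.886155)(0.778576)(555.9) + (0.463389)(379.8) = 425.73 m.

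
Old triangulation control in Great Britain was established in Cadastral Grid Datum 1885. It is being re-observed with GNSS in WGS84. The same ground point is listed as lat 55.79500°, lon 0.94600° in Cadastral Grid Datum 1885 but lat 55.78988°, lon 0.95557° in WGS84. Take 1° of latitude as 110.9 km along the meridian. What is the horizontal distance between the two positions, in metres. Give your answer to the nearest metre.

Δφ = 55.78988° − 55.79500° = -0.00512°; Δλ = 0.95557° − 0.94600° = +0.00957°.
ΔN = Δφ × 110900 = -567.8 m; ΔE = Δλ × 110900 × cos(55.79500°) = +0.00957 × 110900 × 0.562156 = 596.6 m.
Distance = √(ΔE² + ΔN²) = √(596.6² + (-567.8)²) = 823.6 m.

824 m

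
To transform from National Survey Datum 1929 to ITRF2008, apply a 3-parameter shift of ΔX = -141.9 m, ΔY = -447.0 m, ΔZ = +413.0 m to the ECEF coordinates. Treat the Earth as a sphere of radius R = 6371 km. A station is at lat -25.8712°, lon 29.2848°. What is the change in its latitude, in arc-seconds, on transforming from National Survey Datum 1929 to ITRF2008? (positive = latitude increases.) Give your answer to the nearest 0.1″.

sin φ = -0.436350, cos φ = 0.899777, sin λ = 0.489151, cos λ = 0.872199.
North component: ΔN = −sin φ cos λ·ΔX − sin φ sin λ·ΔY + cos φ·ΔZ = −(-0.436350)(0.872199)(-141.9) − (-0.436350)(0.489151)(-447.0) + (0.899777)(413.0) = 222.20 m.
1° of latitude spans πR/180 = 111195 m, so Δφ = 222.20 / 111195 × 3600 = 7.194″.

Δφ = 7.2″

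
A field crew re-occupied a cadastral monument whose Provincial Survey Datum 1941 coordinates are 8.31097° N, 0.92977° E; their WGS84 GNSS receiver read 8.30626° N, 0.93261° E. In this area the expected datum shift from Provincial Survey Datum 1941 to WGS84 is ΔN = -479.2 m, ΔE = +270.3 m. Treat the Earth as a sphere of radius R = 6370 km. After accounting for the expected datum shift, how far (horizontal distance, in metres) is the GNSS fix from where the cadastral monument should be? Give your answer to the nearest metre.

61 m

Observed coordinate differences: Δφ = -0.00471°, Δλ = +0.00284°.
Converting to metres (1° lat = 111177 m, cos φ = 0.989498): observed ΔN = -523.6 m, observed ΔE = 312.4 m.
Subtracting the expected shift leaves a residual of -523.6 − (-479.2) = -44.4 m north and 312.4 − (270.3) = 42.1 m east.
Residual distance = √((-44.4)² + 42.1²) = 61.2 m.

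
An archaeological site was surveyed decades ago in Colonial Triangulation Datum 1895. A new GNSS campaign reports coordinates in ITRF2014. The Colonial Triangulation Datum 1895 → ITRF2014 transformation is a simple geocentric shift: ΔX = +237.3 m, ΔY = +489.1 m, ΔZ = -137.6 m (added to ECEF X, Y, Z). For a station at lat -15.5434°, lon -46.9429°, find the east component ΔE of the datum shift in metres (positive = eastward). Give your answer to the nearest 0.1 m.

At φ = -15.5434°, λ = -46.9429°: sin φ = -0.267968, cos φ = 0.963428, sin λ = -0.730674, cos λ = 0.682727.
ΔE = −sin λ·ΔX + cos λ·ΔY = −(-0.730674)·(237.3) + (0.682727)·(489.1) = 507.31 m.

ΔE = 507.3 m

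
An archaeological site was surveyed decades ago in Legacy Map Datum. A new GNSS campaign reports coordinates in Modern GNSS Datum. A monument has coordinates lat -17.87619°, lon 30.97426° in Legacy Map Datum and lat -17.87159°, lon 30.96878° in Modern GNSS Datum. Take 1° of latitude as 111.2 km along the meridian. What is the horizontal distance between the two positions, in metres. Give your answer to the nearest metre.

773 m

Δφ = -17.87159° − -17.87619° = +0.00460°; Δλ = 30.96878° − 30.97426° = -0.00548°.
ΔN = Δφ × 111200 = 511.5 m; ΔE = Δλ × 111200 × cos(-17.87619°) = -0.00548 × 111200 × 0.951722 = -580.0 m.
Distance = √(ΔE² + ΔN²) = √((-580.0)² + 511.5²) = 773.3 m.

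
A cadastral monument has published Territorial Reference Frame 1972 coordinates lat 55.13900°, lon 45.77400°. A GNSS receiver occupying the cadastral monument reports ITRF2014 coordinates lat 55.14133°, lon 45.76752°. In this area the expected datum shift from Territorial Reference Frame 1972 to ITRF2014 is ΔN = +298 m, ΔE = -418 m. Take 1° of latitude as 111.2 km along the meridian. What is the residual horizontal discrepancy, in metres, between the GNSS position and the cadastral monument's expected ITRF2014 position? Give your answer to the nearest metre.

39 m

Observed coordinate differences: Δφ = +0.00233°, Δλ = -0.00648°.
Converting to metres (1° lat = 111200 m, cos φ = 0.571587): observed ΔN = 259.1 m, observed ΔE = -411.9 m.
Subtracting the expected shift leaves a residual of 259.1 − (298) = -38.9 m north and -411.9 − (-418) = 6.1 m east.
Residual distance = √((-38.9)² + 6.1²) = 39.4 m.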